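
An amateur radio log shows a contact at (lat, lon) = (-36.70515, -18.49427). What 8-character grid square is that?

Shift to the Maidenhead origin (180°W, 90°S): lon 161.50573, lat 53.29485.
Field: 161.50573/20 → 8 → I, 53.29485/10 → 5 → F; chars IF.
Square: 1.50573/2 → 0, 3.29485/1 → 3; chars 03.
Subsquare: 1.50573/0.0833333 → 18 → s, 0.29485/0.0416667 → 7 → h; chars sh.
Extended square: 0.00573/0.00833333 → 0, 0.00318/0.00416667 → 0; chars 00.

IF03sh00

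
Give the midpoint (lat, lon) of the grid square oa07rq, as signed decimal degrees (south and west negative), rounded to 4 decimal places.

Field O=14, A=0: +14·20° lon, +0·10° lat → SW at lon 100°, lat -90°.
Square 0, 7: +0·2° lon, +7·1° lat → SW at lon 100°, lat -83°.
Subsquare r=17, q=16: +17·0.0833333° lon, +16·0.0416667° lat → SW at lon 101.417°, lat -82.3333°.
Cell spans 0.0833333° lon × 0.0416667° lat. Centre is SW corner plus half of each.
latitude -82.3125, longitude 101.4583.

-82.3125, 101.4583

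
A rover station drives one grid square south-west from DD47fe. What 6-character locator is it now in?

DD47ed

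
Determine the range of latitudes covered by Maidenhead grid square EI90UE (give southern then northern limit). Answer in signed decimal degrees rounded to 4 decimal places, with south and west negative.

-9.8333, -9.7917

Field E=4, I=8: +4·20° lon, +8·10° lat → SW at lon -100°, lat -10°.
Square 9, 0: +9·2° lon, +0·1° lat → SW at lon -82°, lat -10°.
Subsquare u=20, e=4: +20·0.0833333° lon, +4·0.0416667° lat → SW at lon -80.3333°, lat -9.83333°.
Cell spans 0.0833333° lon × 0.0416667° lat.
south -9.8333, north -9.7917.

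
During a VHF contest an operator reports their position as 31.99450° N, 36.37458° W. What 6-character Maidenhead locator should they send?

HM11tx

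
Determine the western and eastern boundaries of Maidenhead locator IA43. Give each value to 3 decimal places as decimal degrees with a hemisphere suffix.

Field I=8, A=0: +8·20° lon, +0·10° lat → SW at lon -20°, lat -90°.
Square 4, 3: +4·2° lon, +3·1° lat → SW at lon -12°, lat -87°.
Cell spans 2° lon × 1° lat.
west 12.000° W, east 10.000° W.

12.000° W, 10.000° W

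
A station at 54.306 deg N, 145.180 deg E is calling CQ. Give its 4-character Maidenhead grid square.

Offset from 180°W / 90°S: lon 325.18°, lat 144.31°.
Field: lon ⌊325.18/20⌋ = 16 → Q; lat ⌊144.31/10⌋ = 14 → O.
Square: lon ⌊5.18/2⌋ = 2; lat ⌊4.31/1⌋ = 4.

QO24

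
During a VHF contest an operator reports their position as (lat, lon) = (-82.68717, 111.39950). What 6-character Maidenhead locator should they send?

OA57qh

Add 180° to longitude and 90° to latitude: 291.3995, 7.3128.
Field (20°×10°, letters A–R): lon ⌊291.3995/20⌋ = 14 → O; lat ⌊7.3128/10⌋ = 0 → A.
Square (2°×1°, digits 0–9): lon ⌊11.3995/2⌋ = 5; lat ⌊7.3128/1⌋ = 7.
Subsquare (5′×2.5′, letters a–x): lon ⌊1.3995/0.0833333⌋ = 16 → q; lat ⌊0.3128/0.0416667⌋ = 7 → h.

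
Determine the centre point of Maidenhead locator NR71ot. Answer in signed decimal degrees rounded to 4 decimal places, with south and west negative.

Field N=13, R=17: +13·20° lon, +17·10° lat → SW at lon 80°, lat 80°.
Square 7, 1: +7·2° lon, +1·1° lat → SW at lon 94°, lat 81°.
Subsquare o=14, t=19: +14·0.0833333° lon, +19·0.0416667° lat → SW at lon 95.1667°, lat 81.7917°.
Cell spans 0.0833333° lon × 0.0416667° lat. Centre is SW corner plus half of each.
latitude 81.8125, longitude 95.2083.

81.8125, 95.2083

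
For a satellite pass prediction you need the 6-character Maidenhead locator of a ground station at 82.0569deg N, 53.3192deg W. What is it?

Offset from 180°W / 90°S: lon 126.6808°, lat 172.0569°.
Field: lon ⌊126.6808/20⌋ = 6 → G; lat ⌊172.0569/10⌋ = 17 → R.
Square: lon ⌊6.6808/2⌋ = 3; lat ⌊2.0569/1⌋ = 2.
Subsquare: lon ⌊0.6808/0.0833333⌋ = 8 → i; lat ⌊0.0569/0.0416667⌋ = 1 → b.

GR32ib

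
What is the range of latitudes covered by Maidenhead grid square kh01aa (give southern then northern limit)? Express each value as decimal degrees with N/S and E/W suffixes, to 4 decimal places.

19.0000° S, 18.9583° S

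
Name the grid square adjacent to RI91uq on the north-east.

RI91vr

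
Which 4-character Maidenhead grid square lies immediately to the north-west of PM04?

OM95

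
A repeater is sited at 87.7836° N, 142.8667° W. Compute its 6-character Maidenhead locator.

Offset from 180°W / 90°S: lon 37.1333°, lat 177.7836°.
Field (20°×10°, letters A–R): 37.1333/20 → 1 → B, 177.7836/10 → 17 → R; chars BR.
Square (2°×1°, digits 0–9): 17.1333/2 → 8, 7.7836/1 → 7; chars 87.
Subsquare (5′×2.5′, letters a–x): 1.1333/0.0833333 → 13 → n, 0.7836/0.0416667 → 18 → s; chars ns.

BR87ns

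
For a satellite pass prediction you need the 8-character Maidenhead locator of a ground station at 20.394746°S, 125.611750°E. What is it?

PG29to35

Shift to the Maidenhead origin (180°W, 90°S): lon 305.61175, lat 69.60525.
Field: 305.61175/20 → 15 → P, 69.60525/10 → 6 → G; chars PG.
Square: 5.61175/2 → 2, 9.60525/1 → 9; chars 29.
Subsquare: 1.61175/0.0833333 → 19 → t, 0.60525/0.0416667 → 14 → o; chars to.
Extended square: 0.02842/0.00833333 → 3, 0.02192/0.00416667 → 5; chars 35.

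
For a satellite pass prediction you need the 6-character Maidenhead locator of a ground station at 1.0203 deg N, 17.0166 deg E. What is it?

Shift to the Maidenhead origin (180°W, 90°S): lon 197.0166, lat 91.0203.
Field: 197.0166/20 → 9 → J, 91.0203/10 → 9 → J; chars JJ.
Square: 17.0166/2 → 8, 1.0203/1 → 1; chars 81.
Subsquare: 1.0166/0.0833333 → 12 → m, 0.0203/0.0416667 → 0 → a; chars ma.

JJ81ma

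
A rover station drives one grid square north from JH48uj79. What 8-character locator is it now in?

Latitude extended square 9; +1 → 10, wraps to 0, carry into subsquare.
Latitude subsquare j = 9; +1 → 10 = k.
The longitude characters are unchanged.

JH48uk70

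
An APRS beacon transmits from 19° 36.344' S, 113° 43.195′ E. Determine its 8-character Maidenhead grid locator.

Shift to the Maidenhead origin (180°W, 90°S): lon 293.71992, lat 70.39427.
Field (20°×10°, letters A–R): 293.71992/20 → 14 → O, 70.39427/10 → 7 → H; chars OH.
Square (2°×1°, digits 0–9): 13.71992/2 → 6, 0.39427/1 → 0; chars 60.
Subsquare (5′×2.5′, letters a–x): 1.71992/0.0833333 → 20 → u, 0.39427/0.0416667 → 9 → j; chars uj.
Extended square (30″×15″, digits 0–9): 0.05325/0.00833333 → 6, 0.01927/0.00416667 → 4; chars 64.

OH60uj64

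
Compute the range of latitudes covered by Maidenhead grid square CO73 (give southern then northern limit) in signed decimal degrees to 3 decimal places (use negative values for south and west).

53.000, 54.000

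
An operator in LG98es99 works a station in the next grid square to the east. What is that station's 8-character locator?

LG98fs09

Longitude extended square 9; +1 → 10, wraps to 0, carry into subsquare.
Longitude subsquare e = 4; +1 → 5 = f.
The latitude characters are unchanged.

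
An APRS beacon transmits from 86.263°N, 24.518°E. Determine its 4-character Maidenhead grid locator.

Shift to the Maidenhead origin (180°W, 90°S): lon 204.52, lat 176.26.
Field: 204.52/20 → 10 → K, 176.26/10 → 17 → R; chars KR.
Square: 4.52/2 → 2, 6.26/1 → 6; chars 26.

KR26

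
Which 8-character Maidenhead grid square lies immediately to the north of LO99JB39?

LO99jc30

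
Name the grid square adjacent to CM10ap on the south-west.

CM00xo

Longitude subsquare a = 0; −1 → -1, wraps to 23 = x, carry into square.
Longitude square 1; −1 → 0.
Latitude subsquare p = 15; −1 → 14 = o.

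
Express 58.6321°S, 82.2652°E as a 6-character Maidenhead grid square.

ND11di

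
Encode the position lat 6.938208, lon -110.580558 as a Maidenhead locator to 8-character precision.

DJ46rw05

Shift to the Maidenhead origin (180°W, 90°S): lon 69.41944, lat 96.93821.
Field: 69.41944/20 → 3 → D, 96.93821/10 → 9 → J; chars DJ.
Square: 9.41944/2 → 4, 6.93821/1 → 6; chars 46.
Subsquare: 1.41944/0.0833333 → 17 → r, 0.93821/0.0416667 → 22 → w; chars rw.
Extended square: 0.00278/0.00833333 → 0, 0.02154/0.00416667 → 5; chars 05.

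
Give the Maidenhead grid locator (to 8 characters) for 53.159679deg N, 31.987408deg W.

Offset from 180°W / 90°S: lon 148.01259°, lat 143.15968°.
Field: lon ⌊148.01259/20⌋ = 7 → H; lat ⌊143.15968/10⌋ = 14 → O.
Square: lon ⌊8.01259/2⌋ = 4; lat ⌊3.15968/1⌋ = 3.
Subsquare: lon ⌊0.01259/0.0833333⌋ = 0 → a; lat ⌊0.15968/0.0416667⌋ = 3 → d.
Extended square: lon ⌊0.01259/0.00833333⌋ = 1; lat ⌊0.03468/0.00416667⌋ = 8.

HO43ad18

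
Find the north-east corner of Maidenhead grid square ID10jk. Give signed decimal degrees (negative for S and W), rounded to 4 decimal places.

-59.5417, -17.1667

Field I=8, D=3: +8·20° lon, +3·10° lat → SW at lon -20°, lat -60°.
Square 1, 0: +1·2° lon, +0·1° lat → SW at lon -18°, lat -60°.
Subsquare j=9, k=10: +9·0.0833333° lon, +10·0.0416667° lat → SW at lon -17.25°, lat -59.5833°.
Cell spans 0.0833333° lon × 0.0416667° lat. NE corner is SW corner plus one full cell.
latitude -59.5417, longitude -17.1667.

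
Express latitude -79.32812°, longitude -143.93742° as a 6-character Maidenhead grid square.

BB80aq

Shift to the Maidenhead origin (180°W, 90°S): lon 36.0626, lat 10.6719.
Field: 36.0626/20 → 1 → B, 10.6719/10 → 1 → B; chars BB.
Square: 16.0626/2 → 8, 0.6719/1 → 0; chars 80.
Subsquare: 0.0626/0.0833333 → 0 → a, 0.6719/0.0416667 → 16 → q; chars aq.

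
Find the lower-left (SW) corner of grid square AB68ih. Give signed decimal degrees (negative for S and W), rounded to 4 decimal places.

-71.7083, -167.3333

Field A=0, B=1: +0·20° lon, +1·10° lat → SW at lon -180°, lat -80°.
Square 6, 8: +6·2° lon, +8·1° lat → SW at lon -168°, lat -72°.
Subsquare i=8, h=7: +8·0.0833333° lon, +7·0.0416667° lat → SW at lon -167.333°, lat -71.7083°.
latitude -71.7083, longitude -167.3333.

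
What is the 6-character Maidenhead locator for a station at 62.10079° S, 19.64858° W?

IC07ev

Offset from 180°W / 90°S: lon 160.3514°, lat 27.8992°.
Field (20°×10°, letters A–R): 160.3514/20 → 8 → I, 27.8992/10 → 2 → C; chars IC.
Square (2°×1°, digits 0–9): 0.3514/2 → 0, 7.8992/1 → 7; chars 07.
Subsquare (5′×2.5′, letters a–x): 0.3514/0.0833333 → 4 → e, 0.8992/0.0416667 → 21 → v; chars ev.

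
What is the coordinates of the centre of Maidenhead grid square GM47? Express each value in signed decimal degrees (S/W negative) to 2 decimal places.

37.50, -51.00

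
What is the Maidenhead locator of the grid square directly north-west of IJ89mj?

Longitude subsquare m = 12; −1 → 11 = l.
Latitude subsquare j = 9; +1 → 10 = k.

IJ89lk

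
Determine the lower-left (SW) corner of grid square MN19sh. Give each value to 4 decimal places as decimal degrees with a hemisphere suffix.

49.2917° N, 63.5000° E

Field M=12, N=13: +12·20° lon, +13·10° lat → SW at lon 60°, lat 40°.
Square 1, 9: +1·2° lon, +9·1° lat → SW at lon 62°, lat 49°.
Subsquare s=18, h=7: +18·0.0833333° lon, +7·0.0416667° lat → SW at lon 63.5°, lat 49.2917°.
latitude 49.2917° N, longitude 63.5000° E.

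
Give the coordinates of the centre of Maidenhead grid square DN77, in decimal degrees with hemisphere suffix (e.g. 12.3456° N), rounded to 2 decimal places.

47.50° N, 105.00° W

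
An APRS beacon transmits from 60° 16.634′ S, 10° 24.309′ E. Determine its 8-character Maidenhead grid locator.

Offset from 180°W / 90°S: lon 190.40515°, lat 29.72277°.
Field: lon ⌊190.40515/20⌋ = 9 → J; lat ⌊29.72277/10⌋ = 2 → C.
Square: lon ⌊10.40515/2⌋ = 5; lat ⌊9.72277/1⌋ = 9.
Subsquare: lon ⌊0.40515/0.0833333⌋ = 4 → e; lat ⌊0.72277/0.0416667⌋ = 17 → r.
Extended square: lon ⌊0.07182/0.00833333⌋ = 8; lat ⌊0.01443/0.00416667⌋ = 3.

JC59er83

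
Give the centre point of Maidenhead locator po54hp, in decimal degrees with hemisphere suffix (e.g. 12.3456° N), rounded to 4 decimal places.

54.6458° N, 130.6250° E

Field P=15, O=14: +15·20° lon, +14·10° lat → SW at lon 120°, lat 50°.
Square 5, 4: +5·2° lon, +4·1° lat → SW at lon 130°, lat 54°.
Subsquare h=7, p=15: +7·0.0833333° lon, +15·0.0416667° lat → SW at lon 130.583°, lat 54.625°.
Cell spans 0.0833333° lon × 0.0416667° lat. Centre is SW corner plus half of each.
latitude 54.6458° N, longitude 130.6250° E.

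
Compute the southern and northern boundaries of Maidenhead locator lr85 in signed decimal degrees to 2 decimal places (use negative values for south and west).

85.00, 86.00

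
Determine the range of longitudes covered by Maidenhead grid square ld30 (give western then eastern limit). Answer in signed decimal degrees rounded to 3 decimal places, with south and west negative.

Field L=11, D=3: +11·20° lon, +3·10° lat → SW at lon 40°, lat -60°.
Square 3, 0: +3·2° lon, +0·1° lat → SW at lon 46°, lat -60°.
Cell spans 2° lon × 1° lat.
west 46.000, east 48.000.

46.000, 48.000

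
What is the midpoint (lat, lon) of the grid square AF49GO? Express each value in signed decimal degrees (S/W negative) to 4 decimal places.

-30.3958, -171.4583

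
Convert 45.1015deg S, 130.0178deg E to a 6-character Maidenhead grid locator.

Add 180° to longitude and 90° to latitude: 310.0178, 44.8985.
Field: lon ⌊310.0178/20⌋ = 15 → P; lat ⌊44.8985/10⌋ = 4 → E.
Square: lon ⌊10.0178/2⌋ = 5; lat ⌊4.8985/1⌋ = 4.
Subsquare: lon ⌊0.0178/0.0833333⌋ = 0 → a; lat ⌊0.8985/0.0416667⌋ = 21 → v.

PE54av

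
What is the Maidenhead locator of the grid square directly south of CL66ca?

CL65cx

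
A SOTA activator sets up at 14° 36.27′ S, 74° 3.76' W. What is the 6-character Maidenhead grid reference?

Add 180° to longitude and 90° to latitude: 105.9373, 75.3955.
Field: 105.9373/20 → 5 → F, 75.3955/10 → 7 → H; chars FH.
Square: 5.9373/2 → 2, 5.3955/1 → 5; chars 25.
Subsquare: 1.9373/0.0833333 → 23 → x, 0.3955/0.0416667 → 9 → j; chars xj.

FH25xj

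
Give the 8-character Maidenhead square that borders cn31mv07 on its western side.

CN31lv97

Longitude extended square 0; −1 → -1, wraps to 9, carry into subsquare.
Longitude subsquare m = 12; −1 → 11 = l.
The latitude characters are unchanged.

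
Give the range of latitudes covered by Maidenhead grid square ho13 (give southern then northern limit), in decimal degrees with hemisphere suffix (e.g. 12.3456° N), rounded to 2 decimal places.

53.00° N, 54.00° N

Field H=7, O=14: +7·20° lon, +14·10° lat → SW at lon -40°, lat 50°.
Square 1, 3: +1·2° lon, +3·1° lat → SW at lon -38°, lat 53°.
Cell spans 2° lon × 1° lat.
south 53.00° N, north 54.00° N.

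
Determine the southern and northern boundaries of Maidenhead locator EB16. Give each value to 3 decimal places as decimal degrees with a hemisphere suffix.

Field E=4, B=1: +4·20° lon, +1·10° lat → SW at lon -100°, lat -80°.
Square 1, 6: +1·2° lon, +6·1° lat → SW at lon -98°, lat -74°.
Cell spans 2° lon × 1° lat.
south 74.000° S, north 73.000° S.

74.000° S, 73.000° S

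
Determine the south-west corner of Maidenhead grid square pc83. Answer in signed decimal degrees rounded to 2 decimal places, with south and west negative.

Field P=15, C=2: +15·20° lon, +2·10° lat → SW at lon 120°, lat -70°.
Square 8, 3: +8·2° lon, +3·1° lat → SW at lon 136°, lat -67°.
latitude -67.00, longitude 136.00.

-67.00, 136.00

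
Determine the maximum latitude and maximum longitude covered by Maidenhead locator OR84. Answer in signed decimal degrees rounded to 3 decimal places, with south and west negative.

85.000, 118.000

Field O=14, R=17: +14·20° lon, +17·10° lat → SW at lon 100°, lat 80°.
Square 8, 4: +8·2° lon, +4·1° lat → SW at lon 116°, lat 84°.
Cell spans 2° lon × 1° lat. NE corner is SW corner plus one full cell.
latitude 85.000, longitude 118.000.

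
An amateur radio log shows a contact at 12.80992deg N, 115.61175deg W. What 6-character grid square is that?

DK22et

Shift to the Maidenhead origin (180°W, 90°S): lon 64.3882, lat 102.8099.
Field (20°×10°, letters A–R): 64.3882/20 → 3 → D, 102.8099/10 → 10 → K; chars DK.
Square (2°×1°, digits 0–9): 4.3882/2 → 2, 2.8099/1 → 2; chars 22.
Subsquare (5′×2.5′, letters a–x): 0.3882/0.0833333 → 4 → e, 0.8099/0.0416667 → 19 → t; chars et.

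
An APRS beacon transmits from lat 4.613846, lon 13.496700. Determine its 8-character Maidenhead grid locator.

JJ64ro97

Shift to the Maidenhead origin (180°W, 90°S): lon 193.49670, lat 94.61385.
Field: 193.49670/20 → 9 → J, 94.61385/10 → 9 → J; chars JJ.
Square: 13.49670/2 → 6, 4.61385/1 → 4; chars 64.
Subsquare: 1.49670/0.0833333 → 17 → r, 0.61385/0.0416667 → 14 → o; chars ro.
Extended square: 0.08003/0.00833333 → 9, 0.03051/0.00416667 → 7; chars 97.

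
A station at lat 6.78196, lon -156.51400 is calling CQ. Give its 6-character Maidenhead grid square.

BJ16rs

Offset from 180°W / 90°S: lon 23.4860°, lat 96.7820°.
Field: 23.4860/20 → 1 → B, 96.7820/10 → 9 → J; chars BJ.
Square: 3.4860/2 → 1, 6.7820/1 → 6; chars 16.
Subsquare: 1.4860/0.0833333 → 17 → r, 0.7820/0.0416667 → 18 → s; chars rs.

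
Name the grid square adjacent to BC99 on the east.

Longitude square 9; +1 → 10, wraps to 0, carry into field.
Longitude field B = 1; +1 → 2 = C.
The latitude characters are unchanged.

CC09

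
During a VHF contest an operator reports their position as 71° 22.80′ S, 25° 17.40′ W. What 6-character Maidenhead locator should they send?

Shift to the Maidenhead origin (180°W, 90°S): lon 154.7100, lat 18.6200.
Field: 154.7100/20 → 7 → H, 18.6200/10 → 1 → B; chars HB.
Square: 14.7100/2 → 7, 8.6200/1 → 8; chars 78.
Subsquare: 0.7100/0.0833333 → 8 → i, 0.6200/0.0416667 → 14 → o; chars io.

HB78io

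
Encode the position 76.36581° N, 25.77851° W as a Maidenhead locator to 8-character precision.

HQ76ci67

Shift to the Maidenhead origin (180°W, 90°S): lon 154.22149, lat 166.36581.
Field (20°×10°, letters A–R): lon ⌊154.22149/20⌋ = 7 → H; lat ⌊166.36581/10⌋ = 16 → Q.
Square (2°×1°, digits 0–9): lon ⌊14.22149/2⌋ = 7; lat ⌊6.36581/1⌋ = 6.
Subsquare (5′×2.5′, letters a–x): lon ⌊0.22149/0.0833333⌋ = 2 → c; lat ⌊0.36581/0.0416667⌋ = 8 → i.
Extended square (30″×15″, digits 0–9): lon ⌊0.05482/0.00833333⌋ = 6; lat ⌊0.03248/0.00416667⌋ = 7.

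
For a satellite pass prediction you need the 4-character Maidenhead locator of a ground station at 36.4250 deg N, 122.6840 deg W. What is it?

Add 180° to longitude and 90° to latitude: 57.32, 126.42.
Field: 57.32/20 → 2 → C, 126.42/10 → 12 → M; chars CM.
Square: 17.32/2 → 8, 6.42/1 → 6; chars 86.

CM86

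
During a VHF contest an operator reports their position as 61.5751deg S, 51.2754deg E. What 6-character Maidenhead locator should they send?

LC58pk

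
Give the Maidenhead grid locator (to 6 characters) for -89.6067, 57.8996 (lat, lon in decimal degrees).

LA80wj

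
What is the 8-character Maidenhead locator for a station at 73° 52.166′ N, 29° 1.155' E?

KQ43mu28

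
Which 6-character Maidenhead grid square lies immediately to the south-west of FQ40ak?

Longitude subsquare a = 0; −1 → -1, wraps to 23 = x, carry into square.
Longitude square 4; −1 → 3.
Latitude subsquare k = 10; −1 → 9 = j.

FQ30xj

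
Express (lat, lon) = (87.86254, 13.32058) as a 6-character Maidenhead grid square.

JR67pu

Offset from 180°W / 90°S: lon 193.3206°, lat 177.8625°.
Field: lon ⌊193.3206/20⌋ = 9 → J; lat ⌊177.8625/10⌋ = 17 → R.
Square: lon ⌊13.3206/2⌋ = 6; lat ⌊7.8625/1⌋ = 7.
Subsquare: lon ⌊1.3206/0.0833333⌋ = 15 → p; lat ⌊0.8625/0.0416667⌋ = 20 → u.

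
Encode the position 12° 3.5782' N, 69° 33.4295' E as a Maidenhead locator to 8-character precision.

MK42sb64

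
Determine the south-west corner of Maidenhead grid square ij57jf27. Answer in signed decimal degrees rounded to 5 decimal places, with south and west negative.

Field I=8, J=9: +8·20° lon, +9·10° lat → SW at lon -20°, lat 0°.
Square 5, 7: +5·2° lon, +7·1° lat → SW at lon -10°, lat 7°.
Subsquare j=9, f=5: +9·0.0833333° lon, +5·0.0416667° lat → SW at lon -9.25°, lat 7.20833°.
Extended square 2, 7: +2·0.00833333° lon, +7·0.00416667° lat → SW at lon -9.23333°, lat 7.2375°.
latitude 7.23750, longitude -9.23333.

7.23750, -9.23333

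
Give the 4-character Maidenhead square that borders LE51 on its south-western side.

LE40

Longitude square 5; −1 → 4.
Latitude square 1; −1 → 0.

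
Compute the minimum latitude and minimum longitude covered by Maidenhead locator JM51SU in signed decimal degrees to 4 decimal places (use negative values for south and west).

Field J=9, M=12: +9·20° lon, +12·10° lat → SW at lon 0°, lat 30°.
Square 5, 1: +5·2° lon, +1·1° lat → SW at lon 10°, lat 31°.
Subsquare s=18, u=20: +18·0.0833333° lon, +20·0.0416667° lat → SW at lon 11.5°, lat 31.8333°.
latitude 31.8333, longitude 11.5000.

31.8333, 11.5000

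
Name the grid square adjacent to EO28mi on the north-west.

Longitude subsquare m = 12; −1 → 11 = l.
Latitude subsquare i = 8; +1 → 9 = j.

EO28lj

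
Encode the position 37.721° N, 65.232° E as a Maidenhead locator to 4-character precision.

MM27

Add 180° to longitude and 90° to latitude: 245.23, 127.72.
Field: 245.23/20 → 12 → M, 127.72/10 → 12 → M; chars MM.
Square: 5.23/2 → 2, 7.72/1 → 7; chars 27.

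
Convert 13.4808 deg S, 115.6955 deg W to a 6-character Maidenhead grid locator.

DH26dm

Offset from 180°W / 90°S: lon 64.3045°, lat 76.5192°.
Field: 64.3045/20 → 3 → D, 76.5192/10 → 7 → H; chars DH.
Square: 4.3045/2 → 2, 6.5192/1 → 6; chars 26.
Subsquare: 0.3045/0.0833333 → 3 → d, 0.5192/0.0416667 → 12 → m; chars dm.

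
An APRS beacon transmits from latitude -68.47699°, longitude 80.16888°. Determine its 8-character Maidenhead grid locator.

NC01cm05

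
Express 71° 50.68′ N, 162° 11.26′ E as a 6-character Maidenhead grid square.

RQ11cu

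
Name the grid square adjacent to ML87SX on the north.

ML88sa

Latitude subsquare x = 23; +1 → 24, wraps to 0 = a, carry into square.
Latitude square 7; +1 → 8.
The longitude characters are unchanged.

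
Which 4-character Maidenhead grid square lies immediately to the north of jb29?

Latitude square 9; +1 → 10, wraps to 0, carry into field.
Latitude field B = 1; +1 → 2 = C.
The longitude characters are unchanged.

JC20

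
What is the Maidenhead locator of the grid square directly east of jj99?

Longitude square 9; +1 → 10, wraps to 0, carry into field.
Longitude field J = 9; +1 → 10 = K.
The latitude characters are unchanged.

KJ09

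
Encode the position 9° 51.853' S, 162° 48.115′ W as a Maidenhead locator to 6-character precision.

AI80od

Add 180° to longitude and 90° to latitude: 17.1981, 80.1358.
Field (20°×10°, letters A–R): 17.1981/20 → 0 → A, 80.1358/10 → 8 → I; chars AI.
Square (2°×1°, digits 0–9): 17.1981/2 → 8, 0.1358/1 → 0; chars 80.
Subsquare (5′×2.5′, letters a–x): 1.1981/0.0833333 → 14 → o, 0.1358/0.0416667 → 3 → d; chars od.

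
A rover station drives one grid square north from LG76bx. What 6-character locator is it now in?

LG77ba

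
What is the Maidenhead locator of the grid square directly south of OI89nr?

Latitude subsquare r = 17; −1 → 16 = q.
The longitude characters are unchanged.

OI89nq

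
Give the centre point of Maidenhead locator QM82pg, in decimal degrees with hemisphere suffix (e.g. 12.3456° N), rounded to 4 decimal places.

Field Q=16, M=12: +16·20° lon, +12·10° lat → SW at lon 140°, lat 30°.
Square 8, 2: +8·2° lon, +2·1° lat → SW at lon 156°, lat 32°.
Subsquare p=15, g=6: +15·0.0833333° lon, +6·0.0416667° lat → SW at lon 157.25°, lat 32.25°.
Cell spans 0.0833333° lon × 0.0416667° lat. Centre is SW corner plus half of each.
latitude 32.2708° N, longitude 157.2917° E.

32.2708° N, 157.2917° E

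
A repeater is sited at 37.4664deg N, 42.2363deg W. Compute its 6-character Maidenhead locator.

Add 180° to longitude and 90° to latitude: 137.7637, 127.4664.
Field: 137.7637/20 → 6 → G, 127.4664/10 → 12 → M; chars GM.
Square: 17.7637/2 → 8, 7.4664/1 → 7; chars 87.
Subsquare: 1.7637/0.0833333 → 21 → v, 0.4664/0.0416667 → 11 → l; chars vl.

GM87vl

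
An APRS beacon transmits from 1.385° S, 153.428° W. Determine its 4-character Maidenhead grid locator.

Shift to the Maidenhead origin (180°W, 90°S): lon 26.57, lat 88.61.
Field: 26.57/20 → 1 → B, 88.61/10 → 8 → I; chars BI.
Square: 6.57/2 → 3, 8.61/1 → 8; chars 38.

BI38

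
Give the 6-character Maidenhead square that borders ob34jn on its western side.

Longitude subsquare j = 9; −1 → 8 = i.
The latitude characters are unchanged.

OB34in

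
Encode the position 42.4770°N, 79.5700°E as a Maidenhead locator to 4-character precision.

MN92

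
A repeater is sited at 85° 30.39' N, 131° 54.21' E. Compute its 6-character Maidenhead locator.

PR55wm

Add 180° to longitude and 90° to latitude: 311.9035, 175.5065.
Field (20°×10°, letters A–R): lon ⌊311.9035/20⌋ = 15 → P; lat ⌊175.5065/10⌋ = 17 → R.
Square (2°×1°, digits 0–9): lon ⌊11.9035/2⌋ = 5; lat ⌊5.5065/1⌋ = 5.
Subsquare (5′×2.5′, letters a–x): lon ⌊1.9035/0.0833333⌋ = 22 → w; lat ⌊0.5065/0.0416667⌋ = 12 → m.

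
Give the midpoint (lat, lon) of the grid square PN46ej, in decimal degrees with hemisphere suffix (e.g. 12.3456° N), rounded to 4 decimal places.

46.3958° N, 128.3750° E

Field P=15, N=13: +15·20° lon, +13·10° lat → SW at lon 120°, lat 40°.
Square 4, 6: +4·2° lon, +6·1° lat → SW at lon 128°, lat 46°.
Subsquare e=4, j=9: +4·0.0833333° lon, +9·0.0416667° lat → SW at lon 128.333°, lat 46.375°.
Cell spans 0.0833333° lon × 0.0416667° lat. Centre is SW corner plus half of each.
latitude 46.3958° N, longitude 128.3750° E.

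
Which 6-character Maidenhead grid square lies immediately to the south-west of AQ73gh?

Longitude subsquare g = 6; −1 → 5 = f.
Latitude subsquare h = 7; −1 → 6 = g.

AQ73fg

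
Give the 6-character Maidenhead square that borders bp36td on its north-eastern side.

BP36ue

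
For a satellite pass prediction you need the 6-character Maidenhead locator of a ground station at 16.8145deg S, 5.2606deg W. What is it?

Offset from 180°W / 90°S: lon 174.7394°, lat 73.1855°.
Field: lon ⌊174.7394/20⌋ = 8 → I; lat ⌊73.1855/10⌋ = 7 → H.
Square: lon ⌊14.7394/2⌋ = 7; lat ⌊3.1855/1⌋ = 3.
Subsquare: lon ⌊0.7394/0.0833333⌋ = 8 → i; lat ⌊0.1855/0.0416667⌋ = 4 → e.

IH73ie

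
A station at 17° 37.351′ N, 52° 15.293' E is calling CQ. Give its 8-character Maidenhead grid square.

Offset from 180°W / 90°S: lon 232.25488°, lat 107.62252°.
Field: lon ⌊232.25488/20⌋ = 11 → L; lat ⌊107.62252/10⌋ = 10 → K.
Square: lon ⌊12.25488/2⌋ = 6; lat ⌊7.62252/1⌋ = 7.
Subsquare: lon ⌊0.25488/0.0833333⌋ = 3 → d; lat ⌊0.62252/0.0416667⌋ = 14 → o.
Extended square: lon ⌊0.00488/0.00833333⌋ = 0; lat ⌊0.03918/0.00416667⌋ = 9.

LK67do09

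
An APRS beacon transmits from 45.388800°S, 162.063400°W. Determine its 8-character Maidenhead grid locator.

AE84xo26

Add 180° to longitude and 90° to latitude: 17.93660, 44.61120.
Field (20°×10°, letters A–R): 17.93660/20 → 0 → A, 44.61120/10 → 4 → E; chars AE.
Square (2°×1°, digits 0–9): 17.93660/2 → 8, 4.61120/1 → 4; chars 84.
Subsquare (5′×2.5′, letters a–x): 1.93660/0.0833333 → 23 → x, 0.61120/0.0416667 → 14 → o; chars xo.
Extended square (30″×15″, digits 0–9): 0.01993/0.00833333 → 2, 0.02787/0.00416667 → 6; chars 26.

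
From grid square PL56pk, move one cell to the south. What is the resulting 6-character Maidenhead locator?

Latitude subsquare k = 10; −1 → 9 = j.
The longitude characters are unchanged.

PL56pj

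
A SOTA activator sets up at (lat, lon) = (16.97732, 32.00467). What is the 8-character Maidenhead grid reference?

KK66ax04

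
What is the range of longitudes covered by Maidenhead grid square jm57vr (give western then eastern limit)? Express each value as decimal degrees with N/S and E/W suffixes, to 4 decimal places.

11.7500° E, 11.8333° E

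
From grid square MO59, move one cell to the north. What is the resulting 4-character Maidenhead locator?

MP50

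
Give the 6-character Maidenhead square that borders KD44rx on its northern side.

KD45ra

Latitude subsquare x = 23; +1 → 24, wraps to 0 = a, carry into square.
Latitude square 4; +1 → 5.
The longitude characters are unchanged.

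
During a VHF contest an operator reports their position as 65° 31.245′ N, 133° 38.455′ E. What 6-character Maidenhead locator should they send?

Add 180° to longitude and 90° to latitude: 313.6409, 155.5208.
Field (20°×10°, letters A–R): lon ⌊313.6409/20⌋ = 15 → P; lat ⌊155.5208/10⌋ = 15 → P.
Square (2°×1°, digits 0–9): lon ⌊13.6409/2⌋ = 6; lat ⌊5.5208/1⌋ = 5.
Subsquare (5′×2.5′, letters a–x): lon ⌊1.6409/0.0833333⌋ = 19 → t; lat ⌊0.5208/0.0416667⌋ = 12 → m.

PP65tm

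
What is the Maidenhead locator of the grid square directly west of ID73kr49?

Longitude extended square 4; −1 → 3.
The latitude characters are unchanged.

ID73kr39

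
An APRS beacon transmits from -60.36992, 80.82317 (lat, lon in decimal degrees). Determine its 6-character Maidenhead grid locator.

Shift to the Maidenhead origin (180°W, 90°S): lon 260.8232, lat 29.6301.
Field: 260.8232/20 → 13 → N, 29.6301/10 → 2 → C; chars NC.
Square: 0.8232/2 → 0, 9.6301/1 → 9; chars 09.
Subsquare: 0.8232/0.0833333 → 9 → j, 0.6301/0.0416667 → 15 → p; chars jp.

NC09jp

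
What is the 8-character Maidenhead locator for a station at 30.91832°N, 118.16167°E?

OM90bw90

Offset from 180°W / 90°S: lon 298.16167°, lat 120.91832°.
Field (20°×10°, letters A–R): lon ⌊298.16167/20⌋ = 14 → O; lat ⌊120.91832/10⌋ = 12 → M.
Square (2°×1°, digits 0–9): lon ⌊18.16167/2⌋ = 9; lat ⌊0.91832/1⌋ = 0.
Subsquare (5′×2.5′, letters a–x): lon ⌊0.16167/0.0833333⌋ = 1 → b; lat ⌊0.91832/0.0416667⌋ = 22 → w.
Extended square (30″×15″, digits 0–9): lon ⌊0.07834/0.00833333⌋ = 9; lat ⌊0.00165/0.00416667⌋ = 0.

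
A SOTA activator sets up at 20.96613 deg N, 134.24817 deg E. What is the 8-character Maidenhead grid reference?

PL70cx91

Shift to the Maidenhead origin (180°W, 90°S): lon 314.24817, lat 110.96613.
Field: lon ⌊314.24817/20⌋ = 15 → P; lat ⌊110.96613/10⌋ = 11 → L.
Square: lon ⌊14.24817/2⌋ = 7; lat ⌊0.96613/1⌋ = 0.
Subsquare: lon ⌊0.24817/0.0833333⌋ = 2 → c; lat ⌊0.96613/0.0416667⌋ = 23 → x.
Extended square: lon ⌊0.08150/0.00833333⌋ = 9; lat ⌊0.00780/0.00416667⌋ = 1.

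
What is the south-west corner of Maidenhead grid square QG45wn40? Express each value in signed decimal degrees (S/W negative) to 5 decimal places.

-24.45833, 149.86667

Field Q=16, G=6: +16·20° lon, +6·10° lat → SW at lon 140°, lat -30°.
Square 4, 5: +4·2° lon, +5·1° lat → SW at lon 148°, lat -25°.
Subsquare w=22, n=13: +22·0.0833333° lon, +13·0.0416667° lat → SW at lon 149.833°, lat -24.4583°.
Extended square 4, 0: +4·0.00833333° lon, +0·0.00416667° lat → SW at lon 149.867°, lat -24.4583°.
latitude -24.45833, longitude 149.86667.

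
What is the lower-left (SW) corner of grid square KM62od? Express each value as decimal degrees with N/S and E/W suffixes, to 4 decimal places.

32.1250° N, 33.1667° E

Field K=10, M=12: +10·20° lon, +12·10° lat → SW at lon 20°, lat 30°.
Square 6, 2: +6·2° lon, +2·1° lat → SW at lon 32°, lat 32°.
Subsquare o=14, d=3: +14·0.0833333° lon, +3·0.0416667° lat → SW at lon 33.1667°, lat 32.125°.
latitude 32.1250° N, longitude 33.1667° E.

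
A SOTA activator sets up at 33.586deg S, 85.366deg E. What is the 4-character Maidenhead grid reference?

Offset from 180°W / 90°S: lon 265.37°, lat 56.41°.
Field (20°×10°, letters A–R): lon ⌊265.37/20⌋ = 13 → N; lat ⌊56.41/10⌋ = 5 → F.
Square (2°×1°, digits 0–9): lon ⌊5.37/2⌋ = 2; lat ⌊6.41/1⌋ = 6.

NF26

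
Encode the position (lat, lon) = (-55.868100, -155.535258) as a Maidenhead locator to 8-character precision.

BD24fd51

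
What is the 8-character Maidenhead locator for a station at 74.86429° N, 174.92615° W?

AQ24mu87

Offset from 180°W / 90°S: lon 5.07385°, lat 164.86429°.
Field: 5.07385/20 → 0 → A, 164.86429/10 → 16 → Q; chars AQ.
Square: 5.07385/2 → 2, 4.86429/1 → 4; chars 24.
Subsquare: 1.07385/0.0833333 → 12 → m, 0.86429/0.0416667 → 20 → u; chars mu.
Extended square: 0.07385/0.00833333 → 8, 0.03096/0.00416667 → 7; chars 87.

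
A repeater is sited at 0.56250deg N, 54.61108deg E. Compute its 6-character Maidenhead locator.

Offset from 180°W / 90°S: lon 234.6111°, lat 90.5625°.
Field (20°×10°, letters A–R): lon ⌊234.6111/20⌋ = 11 → L; lat ⌊90.5625/10⌋ = 9 → J.
Square (2°×1°, digits 0–9): lon ⌊14.6111/2⌋ = 7; lat ⌊0.5625/1⌋ = 0.
Subsquare (5′×2.5′, letters a–x): lon ⌊0.6111/0.0833333⌋ = 7 → h; lat ⌊0.5625/0.0416667⌋ = 13 → n.

LJ70hn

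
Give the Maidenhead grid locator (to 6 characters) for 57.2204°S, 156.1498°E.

Shift to the Maidenhead origin (180°W, 90°S): lon 336.1498, lat 32.7796.
Field (20°×10°, letters A–R): lon ⌊336.1498/20⌋ = 16 → Q; lat ⌊32.7796/10⌋ = 3 → D.
Square (2°×1°, digits 0–9): lon ⌊16.1498/2⌋ = 8; lat ⌊2.7796/1⌋ = 2.
Subsquare (5′×2.5′, letters a–x): lon ⌊0.1498/0.0833333⌋ = 1 → b; lat ⌊0.7796/0.0416667⌋ = 18 → s.

QD82bs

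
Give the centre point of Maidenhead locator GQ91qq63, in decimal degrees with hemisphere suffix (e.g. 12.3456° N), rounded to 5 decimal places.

71.68125° N, 40.61250° W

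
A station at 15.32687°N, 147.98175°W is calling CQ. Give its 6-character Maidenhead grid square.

Add 180° to longitude and 90° to latitude: 32.0182, 105.3269.
Field: lon ⌊32.0182/20⌋ = 1 → B; lat ⌊105.3269/10⌋ = 10 → K.
Square: lon ⌊12.0182/2⌋ = 6; lat ⌊5.3269/1⌋ = 5.
Subsquare: lon ⌊0.0182/0.0833333⌋ = 0 → a; lat ⌊0.3269/0.0416667⌋ = 7 → h.

BK65ah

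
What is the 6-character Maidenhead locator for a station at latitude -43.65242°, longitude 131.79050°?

PE56vi

Add 180° to longitude and 90° to latitude: 311.7905, 46.3476.
Field: lon ⌊311.7905/20⌋ = 15 → P; lat ⌊46.3476/10⌋ = 4 → E.
Square: lon ⌊11.7905/2⌋ = 5; lat ⌊6.3476/1⌋ = 6.
Subsquare: lon ⌊1.7905/0.0833333⌋ = 21 → v; lat ⌊0.3476/0.0416667⌋ = 8 → i.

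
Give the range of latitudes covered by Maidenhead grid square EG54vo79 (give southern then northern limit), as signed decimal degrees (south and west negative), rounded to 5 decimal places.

-25.37917, -25.37500

Field E=4, G=6: +4·20° lon, +6·10° lat → SW at lon -100°, lat -30°.
Square 5, 4: +5·2° lon, +4·1° lat → SW at lon -90°, lat -26°.
Subsquare v=21, o=14: +21·0.0833333° lon, +14·0.0416667° lat → SW at lon -88.25°, lat -25.4167°.
Extended square 7, 9: +7·0.00833333° lon, +9·0.00416667° lat → SW at lon -88.1917°, lat -25.3792°.
Cell spans 0.00833333° lon × 0.00416667° lat.
south -25.37917, north -25.37500.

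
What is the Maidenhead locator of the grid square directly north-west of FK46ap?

FK36xq

Longitude subsquare a = 0; −1 → -1, wraps to 23 = x, carry into square.
Longitude square 4; −1 → 3.
Latitude subsquare p = 15; +1 → 16 = q.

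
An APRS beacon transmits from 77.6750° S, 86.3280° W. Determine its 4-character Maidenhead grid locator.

EB62

Offset from 180°W / 90°S: lon 93.67°, lat 12.33°.
Field: lon ⌊93.67/20⌋ = 4 → E; lat ⌊12.33/10⌋ = 1 → B.
Square: lon ⌊13.67/2⌋ = 6; lat ⌊2.33/1⌋ = 2.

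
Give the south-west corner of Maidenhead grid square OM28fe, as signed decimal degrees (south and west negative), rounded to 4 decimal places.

38.1667, 104.4167

Field O=14, M=12: +14·20° lon, +12·10° lat → SW at lon 100°, lat 30°.
Square 2, 8: +2·2° lon, +8·1° lat → SW at lon 104°, lat 38°.
Subsquare f=5, e=4: +5·0.0833333° lon, +4·0.0416667° lat → SW at lon 104.417°, lat 38.1667°.
latitude 38.1667, longitude 104.4167.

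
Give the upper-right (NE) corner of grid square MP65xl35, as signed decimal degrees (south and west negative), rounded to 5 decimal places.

65.48333, 73.95000

Field M=12, P=15: +12·20° lon, +15·10° lat → SW at lon 60°, lat 60°.
Square 6, 5: +6·2° lon, +5·1° lat → SW at lon 72°, lat 65°.
Subsquare x=23, l=11: +23·0.0833333° lon, +11·0.0416667° lat → SW at lon 73.9167°, lat 65.4583°.
Extended square 3, 5: +3·0.00833333° lon, +5·0.00416667° lat → SW at lon 73.9417°, lat 65.4792°.
Cell spans 0.00833333° lon × 0.00416667° lat. NE corner is SW corner plus one full cell.
latitude 65.48333, longitude 73.95000.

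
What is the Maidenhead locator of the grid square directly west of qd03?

Longitude square 0; −1 → -1, wraps to 9, carry into field.
Longitude field Q = 16; −1 → 15 = P.
The latitude characters are unchanged.

PD93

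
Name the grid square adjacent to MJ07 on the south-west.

LJ96

Longitude square 0; −1 → -1, wraps to 9, carry into field.
Longitude field M = 12; −1 → 11 = L.
Latitude square 7; −1 → 6.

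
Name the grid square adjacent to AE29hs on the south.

AE29hr

Latitude subsquare s = 18; −1 → 17 = r.
The longitude characters are unchanged.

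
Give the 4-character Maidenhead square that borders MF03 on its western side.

Longitude square 0; −1 → -1, wraps to 9, carry into field.
Longitude field M = 12; −1 → 11 = L.
The latitude characters are unchanged.

LF93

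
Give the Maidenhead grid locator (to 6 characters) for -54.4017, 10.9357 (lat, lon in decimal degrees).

Offset from 180°W / 90°S: lon 190.9357°, lat 35.5983°.
Field (20°×10°, letters A–R): lon ⌊190.9357/20⌋ = 9 → J; lat ⌊35.5983/10⌋ = 3 → D.
Square (2°×1°, digits 0–9): lon ⌊10.9357/2⌋ = 5; lat ⌊5.5983/1⌋ = 5.
Subsquare (5′×2.5′, letters a–x): lon ⌊0.9357/0.0833333⌋ = 11 → l; lat ⌊0.5983/0.0416667⌋ = 14 → o.

JD55lo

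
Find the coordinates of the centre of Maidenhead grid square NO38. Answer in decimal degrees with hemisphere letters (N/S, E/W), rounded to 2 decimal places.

58.50° N, 87.00° E

Field N=13, O=14: +13·20° lon, +14·10° lat → SW at lon 80°, lat 50°.
Square 3, 8: +3·2° lon, +8·1° lat → SW at lon 86°, lat 58°.
Cell spans 2° lon × 1° lat. Centre is SW corner plus half of each.
latitude 58.50° N, longitude 87.00° E.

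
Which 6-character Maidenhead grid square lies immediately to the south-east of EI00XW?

EI10av

Longitude subsquare x = 23; +1 → 24, wraps to 0 = a, carry into square.
Longitude square 0; +1 → 1.
Latitude subsquare w = 22; −1 → 21 = v.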